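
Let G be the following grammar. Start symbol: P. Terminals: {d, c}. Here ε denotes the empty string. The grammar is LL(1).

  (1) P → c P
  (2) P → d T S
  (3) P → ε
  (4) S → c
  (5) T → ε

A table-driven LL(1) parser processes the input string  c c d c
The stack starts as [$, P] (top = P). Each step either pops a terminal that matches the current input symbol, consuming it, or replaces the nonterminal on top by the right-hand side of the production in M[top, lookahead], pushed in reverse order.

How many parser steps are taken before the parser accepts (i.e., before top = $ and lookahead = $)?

9

     Stack    Input      Action
  1  $ P      c c d c $  expand P → c P
  2  $ P c    c c d c $  match c
  3  $ P      c d c $    expand P → c P
  4  $ P c    c d c $    match c
  5  $ P      d c $      expand P → d T S
  6  $ S T d  d c $      match d
  7  $ S T    c $        expand T → ε
  8  $ S      c $        expand S → c
  9  $ c      c $        match c
Accept reached after 9 steps.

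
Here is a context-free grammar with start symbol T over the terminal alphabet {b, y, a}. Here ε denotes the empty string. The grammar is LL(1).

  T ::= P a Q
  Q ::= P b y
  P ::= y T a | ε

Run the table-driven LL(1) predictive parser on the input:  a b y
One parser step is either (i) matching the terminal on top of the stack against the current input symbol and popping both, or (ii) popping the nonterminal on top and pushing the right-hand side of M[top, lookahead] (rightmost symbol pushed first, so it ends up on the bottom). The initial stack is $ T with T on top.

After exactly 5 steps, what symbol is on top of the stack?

     Stack    Input    Action
  1  $ T      a b y $  expand T ::= P a Q
  2  $ Q a P  a b y $  expand P ::= ε
  3  $ Q a    a b y $  match a
  4  $ Q      b y $    expand Q ::= P b y
  5  $ y b P  b y $    expand P ::= ε
Stack after step 5: $ y b (top = b).

b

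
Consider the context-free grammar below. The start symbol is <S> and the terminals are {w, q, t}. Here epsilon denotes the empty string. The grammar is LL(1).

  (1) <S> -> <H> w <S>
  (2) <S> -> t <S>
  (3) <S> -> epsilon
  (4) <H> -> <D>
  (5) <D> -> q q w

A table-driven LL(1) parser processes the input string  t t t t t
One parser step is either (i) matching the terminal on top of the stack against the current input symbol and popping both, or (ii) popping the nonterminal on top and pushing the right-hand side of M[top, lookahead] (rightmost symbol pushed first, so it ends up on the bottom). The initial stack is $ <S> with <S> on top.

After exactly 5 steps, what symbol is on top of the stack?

     Stack    Input        Action
  1  $ <S>    t t t t t $  expand <S> -> t <S>
  2  $ <S> t  t t t t t $  match t
  3  $ <S>    t t t t $    expand <S> -> t <S>
  4  $ <S> t  t t t t $    match t
  5  $ <S>    t t t $      expand <S> -> t <S>
Stack after step 5: $ <S> t (top = t).

t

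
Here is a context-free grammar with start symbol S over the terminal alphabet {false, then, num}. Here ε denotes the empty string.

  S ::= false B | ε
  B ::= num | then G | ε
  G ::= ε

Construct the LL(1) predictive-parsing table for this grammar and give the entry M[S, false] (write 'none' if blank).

S ::= false B

FIRST(S): from S::=false B we get {false}; from S::=ε we get {ε}. So FIRST(S) = {ε, false}.
FIRST(B): from B::=num we get {num}; from B::=then G we get {then}; from B::=ε we get {ε}. So FIRST(B) = {ε, num, then}.
FIRST(G): from G::=ε we get {ε}. So FIRST(G) = {ε}.
FOLLOW(S) includes $ since S is the start symbol.
FOLLOW(S): S appears on no right-hand side. Thus FOLLOW(S) = {$}.
For S ::= false B: FIRST(false B) = {false}, so it goes in M[S, t] for t ∈ {false}.
For S ::= ε: FIRST(ε) = {ε}, so it goes in M[S, t] for t ∈ {}; since ε ∈ FIRST, also for every t ∈ FOLLOW(S) = {$}.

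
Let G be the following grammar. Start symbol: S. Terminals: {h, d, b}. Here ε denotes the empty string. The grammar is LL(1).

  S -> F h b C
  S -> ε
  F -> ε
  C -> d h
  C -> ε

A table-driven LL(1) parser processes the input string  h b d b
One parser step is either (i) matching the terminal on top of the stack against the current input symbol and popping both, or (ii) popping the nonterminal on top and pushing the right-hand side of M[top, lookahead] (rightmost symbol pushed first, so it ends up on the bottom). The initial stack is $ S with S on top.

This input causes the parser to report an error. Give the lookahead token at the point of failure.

b

step 1: stack=$ S  input=h b d b $  — expand S -> F h b C
step 2: stack=$ C b h F  input=h b d b $  — expand F -> ε
step 3: stack=$ C b h  input=h b d b $  — match h
step 4: stack=$ C b  input=b d b $  — match b
step 5: stack=$ C  input=d b $  — expand C -> d h
step 6: stack=$ h d  input=d b $  — match d
step 7: stack=$ h  input=b $  — error: top is terminal h but lookahead is b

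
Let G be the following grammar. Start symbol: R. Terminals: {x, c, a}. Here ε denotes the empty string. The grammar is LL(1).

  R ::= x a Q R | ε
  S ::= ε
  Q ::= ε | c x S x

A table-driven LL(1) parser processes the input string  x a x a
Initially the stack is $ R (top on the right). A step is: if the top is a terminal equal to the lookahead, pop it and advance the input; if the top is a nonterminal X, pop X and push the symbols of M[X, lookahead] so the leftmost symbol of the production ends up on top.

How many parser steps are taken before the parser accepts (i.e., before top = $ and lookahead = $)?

step 1: stack=$ R  input=x a x a $  — expand R ::= x a Q R
step 2: stack=$ R Q a x  input=x a x a $  — match x
step 3: stack=$ R Q a  input=a x a $  — match a
step 4: stack=$ R Q  input=x a $  — expand Q ::= ε
step 5: stack=$ R  input=x a $  — expand R ::= x a Q R
step 6: stack=$ R Q a x  input=x a $  — match x
step 7: stack=$ R Q a  input=a $  — match a
step 8: stack=$ R Q  input=$  — expand Q ::= ε
step 9: stack=$ R  input=$  — expand R ::= ε
Accept reached after 9 steps.

9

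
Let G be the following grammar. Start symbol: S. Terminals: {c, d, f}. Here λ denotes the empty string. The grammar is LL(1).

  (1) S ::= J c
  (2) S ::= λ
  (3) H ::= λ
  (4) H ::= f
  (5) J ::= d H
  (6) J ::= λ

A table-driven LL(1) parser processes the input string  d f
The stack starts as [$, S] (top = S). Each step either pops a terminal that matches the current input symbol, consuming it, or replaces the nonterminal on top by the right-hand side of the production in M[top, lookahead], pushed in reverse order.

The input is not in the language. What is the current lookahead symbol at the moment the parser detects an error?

     Stack    Input  Action
  1  $ S      d f $  expand S ::= J c
  2  $ c J    d f $  expand J ::= d H
  3  $ c H d  d f $  match d
  4  $ c H    f $    expand H ::= f
  5  $ c f    f $    match f
  6  $ c      $      error: top is terminal c but lookahead is $

$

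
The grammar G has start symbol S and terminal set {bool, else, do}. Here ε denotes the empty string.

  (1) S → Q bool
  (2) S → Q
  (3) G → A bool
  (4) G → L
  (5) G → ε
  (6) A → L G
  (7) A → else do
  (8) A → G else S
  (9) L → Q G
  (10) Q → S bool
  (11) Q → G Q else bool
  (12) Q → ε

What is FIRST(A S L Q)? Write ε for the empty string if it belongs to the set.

{ε, bool, else}

FIRST(S): from S→Q bool we get {bool, else}; from S→Q we get {ε, bool, else}. So FIRST(S) = {ε, bool, else}.
FIRST(G): from G→A bool we get {bool, else}; from G→L we get {ε, bool, else}; from G→ε we get {ε}. So FIRST(G) = {ε, bool, else}.
FIRST(Q): from Q→S bool we get {bool, else}; from Q→G Q else bool we get {bool, else}; from Q→ε we get {ε}. So FIRST(Q) = {ε, bool, else}.
FIRST(L): from L→Q G we get {ε, bool, else}. So FIRST(L) = {ε, bool, else}.
FIRST(A): from A→L G we get {ε, bool, else}; from A→else do we get {else}; from A→G else S we get {bool, else}. So FIRST(A) = {ε, bool, else}.
FIRST(A S L Q): take FIRST of each symbol in turn, carrying on past any symbol whose FIRST contains ε; result {ε, bool, else}.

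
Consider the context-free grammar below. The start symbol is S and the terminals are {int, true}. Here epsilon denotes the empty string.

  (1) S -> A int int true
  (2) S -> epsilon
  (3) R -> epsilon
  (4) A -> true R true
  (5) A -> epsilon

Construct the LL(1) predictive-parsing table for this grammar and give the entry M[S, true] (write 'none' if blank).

FIRST(R) = {epsilon}
FIRST(A) = {epsilon, true}
FIRST(S) = {epsilon, int, true}  (via A int int true)
FOLLOW(S) includes $ since S is the start symbol.
FOLLOW(S): S appears on no right-hand side. Thus FOLLOW(S) = {$}.
For S -> A int int true: FIRST(A int int true) = {int, true}, so it goes in M[S, t] for t ∈ {int, true}.
For S -> epsilon: FIRST(epsilon) = {epsilon}, so it goes in M[S, t] for t ∈ {}; since epsilon ∈ FIRST, also for every t ∈ FOLLOW(S) = {$}.

S -> A int int true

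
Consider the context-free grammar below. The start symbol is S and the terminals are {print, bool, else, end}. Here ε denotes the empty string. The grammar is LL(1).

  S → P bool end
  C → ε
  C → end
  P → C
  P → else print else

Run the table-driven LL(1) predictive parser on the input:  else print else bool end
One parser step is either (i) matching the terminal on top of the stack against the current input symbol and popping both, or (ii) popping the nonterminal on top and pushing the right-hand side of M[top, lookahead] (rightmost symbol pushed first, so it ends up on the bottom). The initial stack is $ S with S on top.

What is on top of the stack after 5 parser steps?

bool

step 1: stack=$ S  input=else print else bool end $  — expand S → P bool end
step 2: stack=$ end bool P  input=else print else bool end $  — expand P → else print else
step 3: stack=$ end bool else print else  input=else print else bool end $  — match else
step 4: stack=$ end bool else print  input=print else bool end $  — match print
step 5: stack=$ end bool else  input=else bool end $  — match else
Stack after step 5: $ end bool (top = bool).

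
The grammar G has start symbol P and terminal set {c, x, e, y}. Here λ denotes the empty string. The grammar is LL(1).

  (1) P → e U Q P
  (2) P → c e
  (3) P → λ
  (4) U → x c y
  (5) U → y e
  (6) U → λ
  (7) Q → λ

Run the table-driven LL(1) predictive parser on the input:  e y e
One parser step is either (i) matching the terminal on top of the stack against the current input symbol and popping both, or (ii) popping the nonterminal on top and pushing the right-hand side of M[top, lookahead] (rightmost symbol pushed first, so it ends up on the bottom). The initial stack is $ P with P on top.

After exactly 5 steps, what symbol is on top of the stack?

Q

step 1: stack=$ P  input=e y e $  — expand P → e U Q P
step 2: stack=$ P Q U e  input=e y e $  — match e
step 3: stack=$ P Q U  input=y e $  — expand U → y e
step 4: stack=$ P Q e y  input=y e $  — match y
step 5: stack=$ P Q e  input=e $  — match e
Stack after step 5: $ P Q (top = Q).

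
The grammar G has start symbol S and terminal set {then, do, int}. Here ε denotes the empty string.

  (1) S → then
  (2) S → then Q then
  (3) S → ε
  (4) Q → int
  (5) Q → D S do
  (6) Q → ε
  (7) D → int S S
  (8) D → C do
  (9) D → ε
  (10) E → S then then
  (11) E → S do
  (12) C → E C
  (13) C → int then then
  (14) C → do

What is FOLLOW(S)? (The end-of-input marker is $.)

{$, do, then}

FIRST(S): from S→then we get {then}; from S→then Q then we get {then}; from S→ε we get {ε}. So FIRST(S) = {ε, then}.
FIRST(E): from E→S then then we get {then}; from E→S do we get {do, then}. So FIRST(E) = {do, then}.
FIRST(C): from C→E C we get {do, then}; from C→int then then we get {int}; from C→do we get {do}. So FIRST(C) = {do, int, then}.
FIRST(D): from D→int S S we get {int}; from D→C do we get {do, int, then}; from D→ε we get {ε}. So FIRST(D) = {ε, do, int, then}.
FIRST(Q): from Q→int we get {int}; from Q→D S do we get {do, int, then}; from Q→ε we get {ε}. So FIRST(Q) = {ε, do, int, then}.
FOLLOW(S) includes $ since S is the start symbol.
FOLLOW(Q): in S→then Q then, Q is followed by then with FIRST {then}. Thus FOLLOW(Q) = {then}.
FOLLOW(D): in Q→D S do, D is followed by S do with FIRST {do, then}. Thus FOLLOW(D) = {do, then}.
FOLLOW(S): in Q→D S do, S is followed by do with FIRST {do}; in D→int S S (occurrence 1), S is followed by S with FIRST {ε, then}; in D→int S S (occurrence 1), the suffix after S is nullable, so FOLLOW(S) ⊇ FOLLOW(D) = {do, then}; in D→int S S (occurrence 2), the suffix after S is empty, so FOLLOW(S) ⊇ FOLLOW(D) = {do, then}; in E→S then then, S is followed by then then with FIRST {then}; in E→S do, S is followed by do with FIRST {do}. Thus FOLLOW(S) = {$, do, then}.
FOLLOW(E): in C→E C, E is followed by C with FIRST {do, int, then}. Thus FOLLOW(E) = {do, int, then}.
FOLLOW(C): in D→C do, C is followed by do with FIRST {do}; in C→E C, the suffix after C is empty (adds nothing new). Thus FOLLOW(C) = {do}.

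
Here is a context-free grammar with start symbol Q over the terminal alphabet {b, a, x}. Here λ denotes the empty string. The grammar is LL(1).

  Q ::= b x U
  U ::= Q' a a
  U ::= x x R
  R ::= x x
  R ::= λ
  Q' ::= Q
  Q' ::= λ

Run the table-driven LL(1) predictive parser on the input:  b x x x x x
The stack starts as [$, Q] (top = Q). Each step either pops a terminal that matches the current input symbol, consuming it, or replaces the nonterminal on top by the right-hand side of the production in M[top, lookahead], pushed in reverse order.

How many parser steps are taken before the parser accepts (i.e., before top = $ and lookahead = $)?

9

     Stack    Input          Action
  1  $ Q      b x x x x x $  expand Q ::= b x U
  2  $ U x b  b x x x x x $  match b
  3  $ U x    x x x x x $    match x
  4  $ U      x x x x $      expand U ::= x x R
  5  $ R x x  x x x x $      match x
  6  $ R x    x x x $        match x
  7  $ R      x x $          expand R ::= x x
  8  $ x x    x x $          match x
  9  $ x      x $            match x
Accept reached after 9 steps.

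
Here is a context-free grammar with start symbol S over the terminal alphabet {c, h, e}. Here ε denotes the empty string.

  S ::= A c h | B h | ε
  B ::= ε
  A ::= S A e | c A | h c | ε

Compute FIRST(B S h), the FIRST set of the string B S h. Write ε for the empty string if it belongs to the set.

FIRST(B): from B::=ε we get {ε}. So FIRST(B) = {ε}.
FIRST(S): from S::=A c h we get {c, e, h}; from S::=B h we get {h}; from S::=ε we get {ε}. So FIRST(S) = {ε, c, e, h}.
FIRST(A): from A::=S A e we get {c, e, h}; from A::=c A we get {c}; from A::=h c we get {h}; from A::=ε we get {ε}. So FIRST(A) = {ε, c, e, h}.
FIRST(B S h): take FIRST of each symbol in turn, carrying on past any symbol whose FIRST contains ε; result {c, e, h}.

{c, e, h}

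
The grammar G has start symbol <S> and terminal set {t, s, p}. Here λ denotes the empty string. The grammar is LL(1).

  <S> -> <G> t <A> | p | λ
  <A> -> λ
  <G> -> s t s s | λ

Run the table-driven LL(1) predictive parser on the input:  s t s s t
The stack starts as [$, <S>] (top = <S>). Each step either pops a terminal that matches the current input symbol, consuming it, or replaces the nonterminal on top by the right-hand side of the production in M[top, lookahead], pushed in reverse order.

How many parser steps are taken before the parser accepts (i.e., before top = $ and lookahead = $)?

8

step 1: stack=$ <S>  input=s t s s t $  — expand <S> -> <G> t <A>
step 2: stack=$ <A> t <G>  input=s t s s t $  — expand <G> -> s t s s
step 3: stack=$ <A> t s s t s  input=s t s s t $  — match s
step 4: stack=$ <A> t s s t  input=t s s t $  — match t
step 5: stack=$ <A> t s s  input=s s t $  — match s
step 6: stack=$ <A> t s  input=s t $  — match s
step 7: stack=$ <A> t  input=t $  — match t
step 8: stack=$ <A>  input=$  — expand <A> -> λ
Accept reached after 8 steps.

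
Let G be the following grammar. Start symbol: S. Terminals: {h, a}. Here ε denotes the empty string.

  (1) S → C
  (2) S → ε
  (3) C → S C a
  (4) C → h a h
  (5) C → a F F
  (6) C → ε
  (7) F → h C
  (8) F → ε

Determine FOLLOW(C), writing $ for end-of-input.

FIRST(F) = {ε, h}
FIRST(S) = {ε, a, h}  (via C)
FIRST(C) = {ε, a, h}  (via S C a)
FOLLOW(S) includes $ since S is the start symbol.
FOLLOW(S): in C→S C a, S is followed by C a with FIRST {a, h}. Thus FOLLOW(S) = {$, a, h}.
FOLLOW(C): in S→C, the suffix after C is empty, so FOLLOW(C) ⊇ FOLLOW(S) = {$, a, h}; in C→S C a, C is followed by a with FIRST {a}; in F→h C, the suffix after C is empty, so FOLLOW(C) ⊇ FOLLOW(F) = {$, a, h}. Thus FOLLOW(C) = {$, a, h}.
FOLLOW(F): in C→a F F (occurrence 1), F is followed by F with FIRST {ε, h}; in C→a F F (occurrence 1), the suffix after F is nullable, so FOLLOW(F) ⊇ FOLLOW(C) = {$, a, h}; in C→a F F (occurrence 2), the suffix after F is empty, so FOLLOW(F) ⊇ FOLLOW(C) = {$, a, h}. Thus FOLLOW(F) = {$, a, h}.

{$, a, h}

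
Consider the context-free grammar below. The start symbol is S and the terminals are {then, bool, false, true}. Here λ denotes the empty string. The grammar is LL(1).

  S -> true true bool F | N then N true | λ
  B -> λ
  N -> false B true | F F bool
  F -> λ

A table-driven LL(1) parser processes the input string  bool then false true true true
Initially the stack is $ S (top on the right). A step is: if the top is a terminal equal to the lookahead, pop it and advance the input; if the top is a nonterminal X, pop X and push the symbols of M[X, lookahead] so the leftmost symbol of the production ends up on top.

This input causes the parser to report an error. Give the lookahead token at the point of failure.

true

      Stack                   Input                             Action
   1  $ S                     bool then false true true true $  expand S -> N then N true
   2  $ true N then N         bool then false true true true $  expand N -> F F bool
   3  $ true N then bool F F  bool then false true true true $  expand F -> λ
   4  $ true N then bool F    bool then false true true true $  expand F -> λ
   5  $ true N then bool      bool then false true true true $  match bool
   6  $ true N then           then false true true true $       match then
   7  $ true N                false true true true $            expand N -> false B true
   8  $ true true B false     false true true true $            match false
   9  $ true true B           true true true $                  expand B -> λ
  10  $ true true             true true true $                  match true
  11  $ true                  true true $                       match true
  12  $                       true $                            error: stack empty but input remains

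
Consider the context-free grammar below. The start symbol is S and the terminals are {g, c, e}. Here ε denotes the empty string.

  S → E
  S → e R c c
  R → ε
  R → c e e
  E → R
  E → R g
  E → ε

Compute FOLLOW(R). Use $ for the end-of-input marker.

FIRST(R): from R→ε we get {ε}; from R→c e e we get {c}. So FIRST(R) = {ε, c}.
FIRST(E): from E→R we get {ε, c}; from E→R g we get {c, g}; from E→ε we get {ε}. So FIRST(E) = {ε, c, g}.
FIRST(S): from S→E we get {ε, c, g}; from S→e R c c we get {e}. So FIRST(S) = {ε, c, e, g}.
FOLLOW(S) includes $ since S is the start symbol.
FOLLOW(S): S appears on no right-hand side. Thus FOLLOW(S) = {$}.
FOLLOW(E): in S→E, the suffix after E is empty, so FOLLOW(E) ⊇ FOLLOW(S) = {$}. Thus FOLLOW(E) = {$}.
FOLLOW(R): in S→e R c c, R is followed by c c with FIRST {c}; in E→R, the suffix after R is empty, so FOLLOW(R) ⊇ FOLLOW(E) = {$}; in E→R g, R is followed by g with FIRST {g}. Thus FOLLOW(R) = {$, c, g}.

{$, c, g}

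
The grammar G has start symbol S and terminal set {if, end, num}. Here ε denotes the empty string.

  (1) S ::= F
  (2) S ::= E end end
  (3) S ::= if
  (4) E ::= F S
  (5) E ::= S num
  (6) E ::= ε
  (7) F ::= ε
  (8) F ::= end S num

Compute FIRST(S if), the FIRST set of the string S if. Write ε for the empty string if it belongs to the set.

FIRST(F): from F::=ε we get {ε}; from F::=end S num we get {end}. So FIRST(F) = {ε, end}.
FIRST(S): from S::=F we get {ε, end}; from S::=E end end we get {end, if, num}; from S::=if we get {if}. So FIRST(S) = {ε, end, if, num}.
FIRST(E): from E::=F S we get {ε, end, if, num}; from E::=S num we get {end, if, num}; from E::=ε we get {ε}. So FIRST(E) = {ε, end, if, num}.
FIRST(S if): take FIRST of each symbol in turn, carrying on past any symbol whose FIRST contains ε; result {end, if, num}.

{end, if, num}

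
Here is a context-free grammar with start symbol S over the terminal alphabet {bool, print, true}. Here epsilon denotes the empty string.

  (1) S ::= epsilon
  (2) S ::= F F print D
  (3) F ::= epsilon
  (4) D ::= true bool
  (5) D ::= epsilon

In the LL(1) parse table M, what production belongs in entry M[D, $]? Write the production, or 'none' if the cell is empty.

D ::= epsilon

FIRST(F): from F::=epsilon we get {epsilon}. So FIRST(F) = {epsilon}.
FIRST(D): from D::=true bool we get {true}; from D::=epsilon we get {epsilon}. So FIRST(D) = {epsilon, true}.
FIRST(S): from S::=epsilon we get {epsilon}; from S::=F F print D we get {print}. So FIRST(S) = {epsilon, print}.
FOLLOW(S) includes $ since S is the start symbol.
FOLLOW(S): S appears on no right-hand side. Thus FOLLOW(S) = {$}.
FOLLOW(D): in S::=F F print D, the suffix after D is empty, so FOLLOW(D) ⊇ FOLLOW(S) = {$}. Thus FOLLOW(D) = {$}.
For D ::= true bool: FIRST(true bool) = {true}, so it goes in M[D, t] for t ∈ {true}.
For D ::= epsilon: FIRST(epsilon) = {epsilon}, so it goes in M[D, t] for t ∈ {}; since epsilon ∈ FIRST, also for every t ∈ FOLLOW(D) = {$}.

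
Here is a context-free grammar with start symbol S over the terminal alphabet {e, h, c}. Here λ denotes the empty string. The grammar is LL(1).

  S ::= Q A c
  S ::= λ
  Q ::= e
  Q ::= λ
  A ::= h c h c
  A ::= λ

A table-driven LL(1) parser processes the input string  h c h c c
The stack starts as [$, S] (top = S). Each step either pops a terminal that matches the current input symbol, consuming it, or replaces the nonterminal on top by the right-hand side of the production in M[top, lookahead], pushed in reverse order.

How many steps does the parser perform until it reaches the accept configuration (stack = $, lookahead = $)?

8

step 1: stack=$ S  input=h c h c c $  — expand S ::= Q A c
step 2: stack=$ c A Q  input=h c h c c $  — expand Q ::= λ
step 3: stack=$ c A  input=h c h c c $  — expand A ::= h c h c
step 4: stack=$ c c h c h  input=h c h c c $  — match h
step 5: stack=$ c c h c  input=c h c c $  — match c
step 6: stack=$ c c h  input=h c c $  — match h
step 7: stack=$ c c  input=c c $  — match c
step 8: stack=$ c  input=c $  — match c
Accept reached after 8 steps.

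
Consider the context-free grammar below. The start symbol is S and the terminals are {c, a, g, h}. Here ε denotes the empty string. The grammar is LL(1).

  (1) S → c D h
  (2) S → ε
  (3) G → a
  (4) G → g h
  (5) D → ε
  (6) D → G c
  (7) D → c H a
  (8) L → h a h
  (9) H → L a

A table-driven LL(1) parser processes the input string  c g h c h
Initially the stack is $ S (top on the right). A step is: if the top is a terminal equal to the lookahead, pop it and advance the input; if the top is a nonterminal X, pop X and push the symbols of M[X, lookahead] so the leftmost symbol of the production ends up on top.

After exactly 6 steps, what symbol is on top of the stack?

step 1: stack=$ S  input=c g h c h $  — expand S → c D h
step 2: stack=$ h D c  input=c g h c h $  — match c
step 3: stack=$ h D  input=g h c h $  — expand D → G c
step 4: stack=$ h c G  input=g h c h $  — expand G → g h
step 5: stack=$ h c h g  input=g h c h $  — match g
step 6: stack=$ h c h  input=h c h $  — match h
Stack after step 6: $ h c (top = c).

c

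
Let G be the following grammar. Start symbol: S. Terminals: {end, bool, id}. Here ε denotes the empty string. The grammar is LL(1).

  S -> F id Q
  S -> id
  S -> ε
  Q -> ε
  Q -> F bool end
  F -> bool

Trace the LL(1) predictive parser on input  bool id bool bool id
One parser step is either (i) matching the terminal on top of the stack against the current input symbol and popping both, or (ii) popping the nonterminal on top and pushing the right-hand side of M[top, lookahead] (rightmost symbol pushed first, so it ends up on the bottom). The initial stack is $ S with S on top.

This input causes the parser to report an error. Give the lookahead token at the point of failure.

id

step 1: stack=$ S  input=bool id bool bool id $  — expand S -> F id Q
step 2: stack=$ Q id F  input=bool id bool bool id $  — expand F -> bool
step 3: stack=$ Q id bool  input=bool id bool bool id $  — match bool
step 4: stack=$ Q id  input=id bool bool id $  — match id
step 5: stack=$ Q  input=bool bool id $  — expand Q -> F bool end
step 6: stack=$ end bool F  input=bool bool id $  — expand F -> bool
step 7: stack=$ end bool bool  input=bool bool id $  — match bool
step 8: stack=$ end bool  input=bool id $  — match bool
step 9: stack=$ end  input=id $  — error: top is terminal end but lookahead is id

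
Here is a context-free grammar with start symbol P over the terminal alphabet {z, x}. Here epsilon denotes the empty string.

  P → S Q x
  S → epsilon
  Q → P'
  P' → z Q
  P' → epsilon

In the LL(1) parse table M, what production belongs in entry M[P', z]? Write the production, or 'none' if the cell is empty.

FIRST(S) = {epsilon}
FIRST(P') = {epsilon, z}
FIRST(Q) = {epsilon, z}  (via P')
FIRST(P) = {x, z}  (via S Q x)
FOLLOW(P) includes $ since P is the start symbol.
FOLLOW(Q): in P→S Q x, Q is followed by x with FIRST {x}; in P'→z Q, the suffix after Q is empty, so FOLLOW(Q) ⊇ FOLLOW(P') = {x}. Thus FOLLOW(Q) = {x}.
FOLLOW(P'): in Q→P', the suffix after P' is empty, so FOLLOW(P') ⊇ FOLLOW(Q) = {x}. Thus FOLLOW(P') = {x}.
For P' → z Q: FIRST(z Q) = {z}, so it goes in M[P', t] for t ∈ {z}.
For P' → epsilon: FIRST(epsilon) = {epsilon}, so it goes in M[P', t] for t ∈ {}; since epsilon ∈ FIRST, also for every t ∈ FOLLOW(P') = {x}.

P' → z Q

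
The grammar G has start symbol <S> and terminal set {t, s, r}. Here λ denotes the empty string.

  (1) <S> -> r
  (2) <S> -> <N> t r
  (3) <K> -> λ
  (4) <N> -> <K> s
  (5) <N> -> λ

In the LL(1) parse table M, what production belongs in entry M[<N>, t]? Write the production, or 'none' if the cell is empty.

<N> -> λ

FIRST(<K>): from <K>->λ we get {λ}. So FIRST(<K>) = {λ}.
FIRST(<N>): from <N>-><K> s we get {s}; from <N>->λ we get {λ}. So FIRST(<N>) = {λ, s}.
FIRST(<S>): from <S>->r we get {r}; from <S>-><N> t r we get {s, t}. So FIRST(<S>) = {r, s, t}.
FOLLOW(<S>) includes $ since <S> is the start symbol.
FOLLOW(<N>): in <S>-><N> t r, <N> is followed by t r with FIRST {t}. Thus FOLLOW(<N>) = {t}.
For <N> -> <K> s: FIRST(<K> s) = {s}, so it goes in M[<N>, t] for t ∈ {s}.
For <N> -> λ: FIRST(λ) = {λ}, so it goes in M[<N>, t] for t ∈ {}; since λ ∈ FIRST, also for every t ∈ FOLLOW(<N>) = {t}.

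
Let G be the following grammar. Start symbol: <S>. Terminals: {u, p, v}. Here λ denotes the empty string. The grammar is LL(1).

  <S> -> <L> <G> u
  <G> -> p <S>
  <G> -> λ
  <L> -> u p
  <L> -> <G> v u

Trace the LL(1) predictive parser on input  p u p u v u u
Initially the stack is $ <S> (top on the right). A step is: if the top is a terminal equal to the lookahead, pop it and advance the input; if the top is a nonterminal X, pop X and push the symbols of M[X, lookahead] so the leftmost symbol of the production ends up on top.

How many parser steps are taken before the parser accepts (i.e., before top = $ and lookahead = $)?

step 1: stack=$ <S>  input=p u p u v u u $  — expand <S> -> <L> <G> u
step 2: stack=$ u <G> <L>  input=p u p u v u u $  — expand <L> -> <G> v u
step 3: stack=$ u <G> u v <G>  input=p u p u v u u $  — expand <G> -> p <S>
step 4: stack=$ u <G> u v <S> p  input=p u p u v u u $  — match p
step 5: stack=$ u <G> u v <S>  input=u p u v u u $  — expand <S> -> <L> <G> u
step 6: stack=$ u <G> u v u <G> <L>  input=u p u v u u $  — expand <L> -> u p
step 7: stack=$ u <G> u v u <G> p u  input=u p u v u u $  — match u
step 8: stack=$ u <G> u v u <G> p  input=p u v u u $  — match p
step 9: stack=$ u <G> u v u <G>  input=u v u u $  — expand <G> -> λ
step 10: stack=$ u <G> u v u  input=u v u u $  — match u
step 11: stack=$ u <G> u v  input=v u u $  — match v
step 12: stack=$ u <G> u  input=u u $  — match u
step 13: stack=$ u <G>  input=u $  — expand <G> -> λ
step 14: stack=$ u  input=u $  — match u
Accept reached after 14 steps.

14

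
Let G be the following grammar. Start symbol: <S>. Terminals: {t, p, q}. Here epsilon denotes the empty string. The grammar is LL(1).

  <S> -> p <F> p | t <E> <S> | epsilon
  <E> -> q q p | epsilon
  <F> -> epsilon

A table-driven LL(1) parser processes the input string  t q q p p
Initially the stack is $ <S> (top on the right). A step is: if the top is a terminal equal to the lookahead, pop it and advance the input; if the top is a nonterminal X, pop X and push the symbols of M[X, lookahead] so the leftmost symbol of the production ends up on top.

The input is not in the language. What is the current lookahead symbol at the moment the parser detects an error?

$

     Stack        Input        Action
  1  $ <S>        t q q p p $  expand <S> -> t <E> <S>
  2  $ <S> <E> t  t q q p p $  match t
  3  $ <S> <E>    q q p p $    expand <E> -> q q p
  4  $ <S> p q q  q q p p $    match q
  5  $ <S> p q    q p p $      match q
  6  $ <S> p      p p $        match p
  7  $ <S>        p $          expand <S> -> p <F> p
  8  $ p <F> p    p $          match p
  9  $ p <F>      $            error: M[<F>, $] is empty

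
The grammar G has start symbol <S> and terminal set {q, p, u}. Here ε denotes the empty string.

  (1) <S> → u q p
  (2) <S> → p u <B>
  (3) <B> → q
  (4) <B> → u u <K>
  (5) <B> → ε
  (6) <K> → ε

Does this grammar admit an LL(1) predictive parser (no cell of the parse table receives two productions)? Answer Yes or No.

FIRST(<S>) = {p, u}
FIRST(<B>) = {ε, q, u}
FIRST(<K>) = {ε}
FOLLOW(<S>) = {$}
FOLLOW(<B>) = {$}
FOLLOW(<K>) = {$}
Each cell of M receives at most one production.

Yes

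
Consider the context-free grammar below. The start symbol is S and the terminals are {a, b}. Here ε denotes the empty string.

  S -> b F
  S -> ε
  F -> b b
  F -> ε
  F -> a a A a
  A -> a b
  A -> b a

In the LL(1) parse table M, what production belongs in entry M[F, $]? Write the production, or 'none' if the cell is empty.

FIRST(S): from S->b F we get {b}; from S->ε we get {ε}. So FIRST(S) = {ε, b}.
FIRST(F): from F->b b we get {b}; from F->ε we get {ε}; from F->a a A a we get {a}. So FIRST(F) = {ε, a, b}.
FIRST(A): from A->a b we get {a}; from A->b a we get {b}. So FIRST(A) = {a, b}.
FOLLOW(S) includes $ since S is the start symbol.
FOLLOW(S): S appears on no right-hand side. Thus FOLLOW(S) = {$}.
FOLLOW(F): in S->b F, the suffix after F is empty, so FOLLOW(F) ⊇ FOLLOW(S) = {$}. Thus FOLLOW(F) = {$}.
For F -> b b: FIRST(b b) = {b}, so it goes in M[F, t] for t ∈ {b}.
For F -> ε: FIRST(ε) = {ε}, so it goes in M[F, t] for t ∈ {}; since ε ∈ FIRST, also for every t ∈ FOLLOW(F) = {$}.
For F -> a a A a: FIRST(a a A a) = {a}, so it goes in M[F, t] for t ∈ {a}.

F -> ε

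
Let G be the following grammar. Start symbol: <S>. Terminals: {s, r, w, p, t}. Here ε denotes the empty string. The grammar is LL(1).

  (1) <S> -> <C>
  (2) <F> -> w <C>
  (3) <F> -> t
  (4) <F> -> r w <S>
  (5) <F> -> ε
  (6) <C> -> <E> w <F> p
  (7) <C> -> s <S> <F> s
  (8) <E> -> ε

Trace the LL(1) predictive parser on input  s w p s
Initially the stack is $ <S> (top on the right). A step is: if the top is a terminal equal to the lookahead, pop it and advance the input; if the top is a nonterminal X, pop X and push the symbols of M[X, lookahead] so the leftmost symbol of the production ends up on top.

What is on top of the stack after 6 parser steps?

     Stack                Input      Action
  1  $ <S>                s w p s $  expand <S> -> <C>
  2  $ <C>                s w p s $  expand <C> -> s <S> <F> s
  3  $ s <F> <S> s        s w p s $  match s
  4  $ s <F> <S>          w p s $    expand <S> -> <C>
  5  $ s <F> <C>          w p s $    expand <C> -> <E> w <F> p
  6  $ s <F> p <F> w <E>  w p s $    expand <E> -> ε
Stack after step 6: $ s <F> p <F> w (top = w).

w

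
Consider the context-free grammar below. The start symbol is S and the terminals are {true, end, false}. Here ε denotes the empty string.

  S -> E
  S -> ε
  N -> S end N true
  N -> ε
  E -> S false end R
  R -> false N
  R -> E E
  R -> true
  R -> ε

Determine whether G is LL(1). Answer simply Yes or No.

FIRST(S) = {ε, false}
FIRST(N) = {ε, end, false}
FIRST(E) = {false}
FIRST(R) = {ε, false, true}
FOLLOW(S) = {$, end, false}
FOLLOW(N) = {$, end, false, true}
FOLLOW(E) = {$, end, false}
FOLLOW(R) = {$, end, false}
Cell M[N, end] receives both N -> S end N true and N -> ε — the grammar is not LL(1).

No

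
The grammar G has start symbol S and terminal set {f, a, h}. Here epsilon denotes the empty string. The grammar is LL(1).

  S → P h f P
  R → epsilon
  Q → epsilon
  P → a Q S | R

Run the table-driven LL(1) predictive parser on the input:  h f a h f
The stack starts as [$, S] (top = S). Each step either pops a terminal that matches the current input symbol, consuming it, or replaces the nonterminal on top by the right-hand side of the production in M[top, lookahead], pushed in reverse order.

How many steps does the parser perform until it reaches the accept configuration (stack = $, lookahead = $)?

step 1: stack=$ S  input=h f a h f $  — expand S → P h f P
step 2: stack=$ P f h P  input=h f a h f $  — expand P → R
step 3: stack=$ P f h R  input=h f a h f $  — expand R → epsilon
step 4: stack=$ P f h  input=h f a h f $  — match h
step 5: stack=$ P f  input=f a h f $  — match f
step 6: stack=$ P  input=a h f $  — expand P → a Q S
step 7: stack=$ S Q a  input=a h f $  — match a
step 8: stack=$ S Q  input=h f $  — expand Q → epsilon
step 9: stack=$ S  input=h f $  — expand S → P h f P
step 10: stack=$ P f h P  input=h f $  — expand P → R
step 11: stack=$ P f h R  input=h f $  — expand R → epsilon
step 12: stack=$ P f h  input=h f $  — match h
step 13: stack=$ P f  input=f $  — match f
step 14: stack=$ P  input=$  — expand P → R
step 15: stack=$ R  input=$  — expand R → epsilon
Accept reached after 15 steps.

15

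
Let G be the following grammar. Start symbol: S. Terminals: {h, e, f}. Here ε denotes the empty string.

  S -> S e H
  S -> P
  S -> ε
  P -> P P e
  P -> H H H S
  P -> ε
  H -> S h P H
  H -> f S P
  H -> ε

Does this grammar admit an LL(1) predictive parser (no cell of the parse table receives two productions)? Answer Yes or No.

No

FIRST(S) = {ε, e, f, h}
FIRST(P) = {ε, e, f, h}
FIRST(H) = {ε, e, f, h}
FOLLOW(S) = {$, e, f, h}
FOLLOW(P) = {$, e, f, h}
FOLLOW(H) = {$, e, f, h}
Cell M[H, e] receives both H -> S h P H and H -> ε — the grammar is not LL(1).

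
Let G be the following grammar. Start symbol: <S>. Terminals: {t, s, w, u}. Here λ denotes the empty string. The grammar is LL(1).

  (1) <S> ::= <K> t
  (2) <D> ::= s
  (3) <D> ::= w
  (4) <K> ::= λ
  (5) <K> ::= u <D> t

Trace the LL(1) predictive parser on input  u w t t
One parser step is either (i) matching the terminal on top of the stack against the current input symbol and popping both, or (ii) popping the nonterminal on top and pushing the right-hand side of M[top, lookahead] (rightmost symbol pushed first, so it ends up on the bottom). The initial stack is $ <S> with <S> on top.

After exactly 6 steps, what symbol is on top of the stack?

     Stack        Input      Action
  1  $ <S>        u w t t $  expand <S> ::= <K> t
  2  $ t <K>      u w t t $  expand <K> ::= u <D> t
  3  $ t t <D> u  u w t t $  match u
  4  $ t t <D>    w t t $    expand <D> ::= w
  5  $ t t w      w t t $    match w
  6  $ t t        t t $      match t
Stack after step 6: $ t (top = t).

t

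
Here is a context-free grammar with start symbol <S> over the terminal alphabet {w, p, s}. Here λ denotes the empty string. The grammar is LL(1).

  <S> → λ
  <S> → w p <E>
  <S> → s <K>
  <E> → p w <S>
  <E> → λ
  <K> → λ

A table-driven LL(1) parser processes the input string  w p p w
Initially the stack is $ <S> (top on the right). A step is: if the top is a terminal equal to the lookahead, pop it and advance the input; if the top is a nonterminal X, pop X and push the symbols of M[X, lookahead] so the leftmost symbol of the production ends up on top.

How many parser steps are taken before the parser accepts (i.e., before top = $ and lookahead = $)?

step 1: stack=$ <S>  input=w p p w $  — expand <S> → w p <E>
step 2: stack=$ <E> p w  input=w p p w $  — match w
step 3: stack=$ <E> p  input=p p w $  — match p
step 4: stack=$ <E>  input=p w $  — expand <E> → p w <S>
step 5: stack=$ <S> w p  input=p w $  — match p
step 6: stack=$ <S> w  input=w $  — match w
step 7: stack=$ <S>  input=$  — expand <S> → λ
Accept reached after 7 steps.

7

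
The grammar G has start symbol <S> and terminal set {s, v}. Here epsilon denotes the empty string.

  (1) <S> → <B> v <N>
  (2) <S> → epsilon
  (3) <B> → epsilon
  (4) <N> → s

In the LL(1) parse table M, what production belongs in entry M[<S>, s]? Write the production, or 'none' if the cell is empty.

none

FIRST(<B>) = {epsilon}
FIRST(<N>) = {s}
FIRST(<S>) = {epsilon, v}  (via <B> v <N>)
FOLLOW(<S>) includes $ since <S> is the start symbol.
FOLLOW(<S>): <S> appears on no right-hand side. Thus FOLLOW(<S>) = {$}.
For <S> → <B> v <N>: FIRST(<B> v <N>) = {v}, so it goes in M[<S>, t] for t ∈ {v}.
For <S> → epsilon: FIRST(epsilon) = {epsilon}, so it goes in M[<S>, t] for t ∈ {}; since epsilon ∈ FIRST, also for every t ∈ FOLLOW(<S>) = {$}.
None of these place a production in M[<S>, s].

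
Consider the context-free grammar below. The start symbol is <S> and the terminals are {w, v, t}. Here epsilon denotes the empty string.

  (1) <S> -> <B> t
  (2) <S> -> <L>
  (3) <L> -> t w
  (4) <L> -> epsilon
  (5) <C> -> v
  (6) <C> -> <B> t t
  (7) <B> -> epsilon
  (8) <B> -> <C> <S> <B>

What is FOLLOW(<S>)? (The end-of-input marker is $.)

{$, t, v}

FIRST(<L>) = {epsilon, t}
FIRST(<S>) = {epsilon, t, v}  (via <B> t, <L>)
FIRST(<C>) = {t, v}  (via <B> t t)
FIRST(<B>) = {epsilon, t, v}  (via <C> <S> <B>)
FOLLOW(<S>) includes $ since <S> is the start symbol.
FOLLOW(<B>): in <S>-><B> t, <B> is followed by t with FIRST {t}; in <C>-><B> t t, <B> is followed by t t with FIRST {t}; in <B>-><C> <S> <B>, the suffix after <B> is empty (adds nothing new). Thus FOLLOW(<B>) = {t}.
FOLLOW(<S>): in <B>-><C> <S> <B>, <S> is followed by <B> with FIRST {epsilon, t, v}; in <B>-><C> <S> <B>, the suffix after <S> is nullable, so FOLLOW(<S>) ⊇ FOLLOW(<B>) = {t}. Thus FOLLOW(<S>) = {$, t, v}.
FOLLOW(<L>): in <S>-><L>, the suffix after <L> is empty, so FOLLOW(<L>) ⊇ FOLLOW(<S>) = {$, t, v}. Thus FOLLOW(<L>) = {$, t, v}.
FOLLOW(<C>): in <B>-><C> <S> <B>, <C> is followed by <S> <B> with FIRST {epsilon, t, v}; in <B>-><C> <S> <B>, the suffix after <C> is nullable, so FOLLOW(<C>) ⊇ FOLLOW(<B>) = {t}. Thus FOLLOW(<C>) = {t, v}.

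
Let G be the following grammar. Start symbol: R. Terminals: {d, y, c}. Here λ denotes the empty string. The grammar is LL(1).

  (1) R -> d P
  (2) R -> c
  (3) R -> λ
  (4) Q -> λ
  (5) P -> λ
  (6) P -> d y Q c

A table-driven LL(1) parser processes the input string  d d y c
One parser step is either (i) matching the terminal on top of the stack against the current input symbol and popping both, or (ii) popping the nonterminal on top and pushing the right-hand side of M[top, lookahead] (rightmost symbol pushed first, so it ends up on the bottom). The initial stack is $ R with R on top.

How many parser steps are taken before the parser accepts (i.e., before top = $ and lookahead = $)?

7

step 1: stack=$ R  input=d d y c $  — expand R -> d P
step 2: stack=$ P d  input=d d y c $  — match d
step 3: stack=$ P  input=d y c $  — expand P -> d y Q c
step 4: stack=$ c Q y d  input=d y c $  — match d
step 5: stack=$ c Q y  input=y c $  — match y
step 6: stack=$ c Q  input=c $  — expand Q -> λ
step 7: stack=$ c  input=c $  — match c
Accept reached after 7 steps.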